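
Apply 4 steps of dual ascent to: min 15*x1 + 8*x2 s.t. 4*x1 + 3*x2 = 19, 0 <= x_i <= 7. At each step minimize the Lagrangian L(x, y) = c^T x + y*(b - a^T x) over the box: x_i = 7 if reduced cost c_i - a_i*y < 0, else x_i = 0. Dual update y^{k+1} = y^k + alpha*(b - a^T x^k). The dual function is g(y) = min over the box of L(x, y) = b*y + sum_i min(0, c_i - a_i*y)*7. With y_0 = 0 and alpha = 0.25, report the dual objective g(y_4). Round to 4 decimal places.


Dual ascent for LP: min 15*x1 + 8*x2, 4*x1 + 3*x2 = 19, 0 <= x_i <= 7
Step 1: y^k = 0.0, reduced costs: (15.0, 8.0)
  x^k = (0.0, 0.0), subgradient = b - a^T x = 19.0
  y^{k+1} = 0.0 + 0.25*19.0 = 4.75
Step 2: y^k = 4.75, reduced costs: (-4.0, -6.25)
  x^k = (7.0, 7.0), subgradient = b - a^T x = -30.0
  y^{k+1} = 4.75 + 0.25*-30.0 = -2.75
Step 3: y^k = -2.75, reduced costs: (26.0, 16.25)
  x^k = (0.0, 0.0), subgradient = b - a^T x = 19.0
  y^{k+1} = -2.75 + 0.25*19.0 = 2.0
Step 4: y^k = 2.0, reduced costs: (7.0, 2.0)
  x^k = (0.0, 0.0), subgradient = b - a^T x = 19.0
  y^{k+1} = 2.0 + 0.25*19.0 = 6.75
Dual objective at y_4 = 6.75: reduced costs (-12.0, -12.25), box minimizer x = (7.0, 7.0)
g(y_4) = b*y + (c1 - a1*y)*x1 + (c2 - a2*y)*x2 = 19*6.75 + (-12.0)*7.0 + (-12.25)*7.0 = 128.25 - 84.0 - 85.75 = -41.5


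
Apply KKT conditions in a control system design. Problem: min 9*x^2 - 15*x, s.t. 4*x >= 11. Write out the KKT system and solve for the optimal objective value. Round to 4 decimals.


Step 1: Try lambda = 0 (constraint inactive).
x_unc = 15/(2*9) = 0.8333
Check: 4*0.8333 = 3.3332 < 11 -- violated!
Step 2: Constraint must be active: 4*x = 11
x* = 11/4 = 2.75
lambda = (2*9*2.75 - 15)/4 = 8.625
Step 3: Compute optimal value.
f(x*) = 9*2.75^2 - 15*2.75 = 26.8125


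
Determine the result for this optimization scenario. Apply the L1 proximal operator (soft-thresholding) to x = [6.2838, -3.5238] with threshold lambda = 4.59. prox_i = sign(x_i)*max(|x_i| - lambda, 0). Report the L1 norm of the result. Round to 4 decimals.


Soft-thresholding with lambda = 4.59:
prox(6.2838) = sign(6.2838)*max(|6.2838| - 4.59, 0) = 1.6938
prox(-3.5238) = sign(-3.5238)*max(|-3.5238| - 4.59, 0) = 0.0
prox(x) = [1.6938, 0.0]
||prox(x)||_1 = 1.6938 + 0.0 = 1.6938


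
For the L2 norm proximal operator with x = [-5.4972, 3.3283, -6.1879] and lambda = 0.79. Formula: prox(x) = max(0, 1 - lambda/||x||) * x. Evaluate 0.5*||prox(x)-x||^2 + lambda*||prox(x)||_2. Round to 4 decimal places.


Step 1: Compute ||x||.
||x|| = 8.9211
Step 2: Compute scaling factor.
scale = max(0, 1 - 0.79/8.9211) = 0.9114
Step 3: prox(x) = [-5.0104, 3.0336, -5.6399]
||prox(x)|| = 8.1311
Step 4: Proximal objective.
0.5*||prox-x||^2 = 0.3121
lambda*||prox|| = 6.4236
Total = 6.7357


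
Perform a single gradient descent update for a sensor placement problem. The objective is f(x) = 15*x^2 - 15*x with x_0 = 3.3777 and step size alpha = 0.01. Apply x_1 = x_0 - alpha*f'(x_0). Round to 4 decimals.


We compute the gradient at x_0 and apply the update.
f'(x) = 30*x - 15
f'(3.3777) = 30*3.3777 - 15 = 86.331
x_1 = 3.3777 - 0.01*86.331 = 2.5144


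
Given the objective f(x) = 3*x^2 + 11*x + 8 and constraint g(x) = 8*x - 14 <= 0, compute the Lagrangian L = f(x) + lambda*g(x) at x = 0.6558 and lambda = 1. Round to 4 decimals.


Step 1: Evaluate f(x).
f(0.6558) = 3*0.6558^2 + 11*0.6558 + 8 = 16.504
Step 2: Evaluate g(x).
g(0.6558) = 8*0.6558 - 14 = -8.7536
Step 3: Compute Lagrangian.
L = 16.504 + 1*-8.7536 = 7.7504


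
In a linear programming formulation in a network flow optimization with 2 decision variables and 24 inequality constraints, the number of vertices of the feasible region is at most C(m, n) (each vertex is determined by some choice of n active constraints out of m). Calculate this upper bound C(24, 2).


Each vertex corresponds to some choice of n active constraints out of m, so the number of vertices is at most C(m, n) = m! / (n!(m-n)!).
m = 24, n = 2
Numerator: 24 * 23
Denominator: 2! = 2
C(24, 2) = 276


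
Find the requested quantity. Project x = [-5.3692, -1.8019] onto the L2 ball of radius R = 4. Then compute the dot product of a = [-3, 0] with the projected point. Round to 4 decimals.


Step 1: Compute ||x|| (intermediates to 6 decimals).
||x|| = sqrt((-5.3692)^2 + (-1.8019)^2) = 5.663493
Step 2: Project.
Since ||x|| > R, scale = R/||x|| = 4/5.663493 = 0.706278, proj(x) = scale * x
proj(x) = [-3.792148, -1.272642]
Step 3: Dot product.
a^T * proj(x) = -3*(-3.792148) + 0*(-1.272642) = 11.3764


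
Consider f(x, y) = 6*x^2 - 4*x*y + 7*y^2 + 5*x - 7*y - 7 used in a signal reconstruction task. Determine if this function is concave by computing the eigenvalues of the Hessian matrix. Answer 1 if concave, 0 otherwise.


The Hessian of f(x,y) = 6*x^2 - 4*x*y + 7*y^2 + 5*x - 7*y - 7 is:
H = [[12, -4], [-4, 14]]
Trace = 12 + 14 = 26
Determinant = 12*14 - (-4)^2 = 152
Discriminant = (26)^2 - 4*152 = 68.0
Eigenvalues: lambda_1 = 8.8769, lambda_2 = 17.1231
The function is not concave.

0


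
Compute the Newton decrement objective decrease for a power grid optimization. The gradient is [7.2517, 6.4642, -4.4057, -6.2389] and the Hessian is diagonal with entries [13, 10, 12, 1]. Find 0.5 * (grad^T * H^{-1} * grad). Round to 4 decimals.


Step 1: H is diagonal, so H^(-1) * g = [0.5578, 0.6464, -0.3671, -6.2389].
Step 2: g^T H^(-1) g = sum_i g_i^2 / H_ii
  = (7.2517)^2/13 + (6.4642)^2/10 + (-4.4057)^2/12 + (-6.2389)^2/1
  = 4.0452 + 4.1786 + 1.6175 + 38.9239 = 48.7651
Step 3: Objective decrease = 0.5 * g^T H^(-1) g = 24.3826


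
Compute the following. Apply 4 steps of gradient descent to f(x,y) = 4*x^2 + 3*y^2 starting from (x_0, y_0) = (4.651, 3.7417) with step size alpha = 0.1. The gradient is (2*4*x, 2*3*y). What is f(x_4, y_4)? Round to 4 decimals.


Gradient descent on f(x,y) = 4*x^2 + 3*y^2.
Starting point: (4.651, 3.7417), alpha = 0.1
Step 1: grad_x = 2*4*4.651 = 37.208, grad_y = 2*3*3.7417 = 22.4502
  x_1 = 4.651 - 0.1*37.208 = 0.9302
  y_1 = 3.7417 - 0.1*22.4502 = 1.4967
Step 2: grad_x = 2*4*0.9302 = 7.4416, grad_y = 2*3*1.4967 = 8.9801
  x_2 = 0.9302 - 0.1*7.4416 = 0.186
  y_2 = 1.4967 - 0.1*8.9801 = 0.5987
Step 3: grad_x = 2*4*0.186 = 1.4883, grad_y = 2*3*0.5987 = 3.592
  x_3 = 0.186 - 0.1*1.4883 = 0.0372
  y_3 = 0.5987 - 0.1*3.592 = 0.2395
Step 4: grad_x = 2*4*0.0372 = 0.2977, grad_y = 2*3*0.2395 = 1.4368
  x_4 = 0.0372 - 0.1*0.2977 = 0.0074
  y_4 = 0.2395 - 0.1*1.4368 = 0.0958
f(0.0074, 0.0958) = 4*0.0074^2 + 3*0.0958^2 = 0.0277


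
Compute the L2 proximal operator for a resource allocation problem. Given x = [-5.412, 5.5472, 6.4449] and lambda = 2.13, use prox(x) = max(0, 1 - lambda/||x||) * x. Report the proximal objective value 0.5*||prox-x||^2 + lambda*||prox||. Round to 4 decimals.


Step 1: Compute ||x||.
||x|| = 10.0796
Step 2: Compute scaling factor.
scale = max(0, 1 - 2.13/10.0796) = 0.7887
Step 3: prox(x) = [-4.2683, 4.375, 5.083]
||prox(x)|| = 7.9496
Step 4: Proximal objective.
0.5*||prox-x||^2 = 2.2685
lambda*||prox|| = 16.9326
Total = 19.2011


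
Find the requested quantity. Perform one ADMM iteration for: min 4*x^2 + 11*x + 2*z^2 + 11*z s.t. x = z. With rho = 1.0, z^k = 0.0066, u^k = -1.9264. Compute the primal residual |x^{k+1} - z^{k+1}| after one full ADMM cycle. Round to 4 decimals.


ADMM iteration with rho = 1.0, z^k = 0.0066, u^k = -1.9264
Step 1: x-update.
Minimize 4*x^2 + 11*x + (1.0/2)*(x - 0.0066 - 1.9264)^2
FOC: (2*4 + 1.0)*x = -11 + 1.0*(0.0066 + 1.9264)
x^{k+1} = -1.0074
Step 2: z-update.
Minimize 2*z^2 + 11*z + (1.0/2)*(-1.0074 - z - 1.9264)^2
FOC: (2*2 + 1.0)*z = -11 + 1.0*(-1.0074 - 1.9264)
z^{k+1} = -2.7868
Step 3: u-update.
u^{k+1} = -1.9264 - 1.0074 + 2.7868 = -0.1471
Step 4: Primal residual = |-1.0074 + 2.7868| = 1.7793


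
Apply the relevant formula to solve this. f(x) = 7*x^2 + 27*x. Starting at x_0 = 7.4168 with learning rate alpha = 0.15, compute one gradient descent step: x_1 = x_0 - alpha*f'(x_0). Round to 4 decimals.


We compute the gradient at x_0 and apply the update.
f'(x) = 14*x + 27
f'(7.4168) = 14*7.4168 + 27 = 130.8352
x_1 = 7.4168 - 0.15*130.8352 = -12.2085


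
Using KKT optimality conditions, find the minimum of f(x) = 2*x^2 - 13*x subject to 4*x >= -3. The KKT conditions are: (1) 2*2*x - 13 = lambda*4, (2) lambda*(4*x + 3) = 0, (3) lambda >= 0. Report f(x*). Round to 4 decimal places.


Step 1: Try lambda = 0 (constraint inactive).
Stationarity: 2*2*x - 13 = 0
x* = 13/(2*2) = 3.25
Check constraint: 4*3.25 = 13.0 >= -3 -- satisfied.
Step 2: Compute optimal value.
f(x*) = 2*3.25^2 - 13*3.25 = -21.125


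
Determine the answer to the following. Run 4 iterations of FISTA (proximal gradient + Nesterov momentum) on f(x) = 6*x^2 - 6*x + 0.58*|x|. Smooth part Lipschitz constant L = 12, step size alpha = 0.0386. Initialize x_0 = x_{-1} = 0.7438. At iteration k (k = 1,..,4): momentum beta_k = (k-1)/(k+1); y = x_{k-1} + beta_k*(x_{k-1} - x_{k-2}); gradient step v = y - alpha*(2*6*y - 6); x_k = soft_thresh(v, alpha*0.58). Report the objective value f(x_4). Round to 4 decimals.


FISTA on f(x) = 6*x^2 - 6*x + 0.58*|x|
L = 12, alpha = 0.0386
Iteration 1: beta = 0.0, y = 0.7438 + 0.0*(0.7438 - 0.7438) = 0.7438
  grad(y) = 2.9256, v = y - alpha*grad = 0.6309
  prox(v) = soft_thresh(0.6309, 0.0224) = 0.6085
Iteration 2: beta = 0.3333, y = 0.6085 + 0.3333*(0.6085 - 0.7438) = 0.5634
  grad(y) = 0.7605, v = y - alpha*grad = 0.534
  prox(v) = soft_thresh(0.534, 0.0224) = 0.5116
Iteration 3: beta = 0.5, y = 0.5116 + 0.5*(0.5116 - 0.6085) = 0.4632
  grad(y) = -0.4415, v = y - alpha*grad = 0.4803
  prox(v) = soft_thresh(0.4803, 0.0224) = 0.4579
Iteration 4: beta = 0.6, y = 0.4579 + 0.6*(0.4579 - 0.5116) = 0.4256
  grad(y) = -0.8928, v = y - alpha*grad = 0.4601
  prox(v) = soft_thresh(0.4601, 0.0224) = 0.4377
f(x_4) = 6*0.4377^2 - 6*0.4377 + 0.58*|0.4377| = -1.2228


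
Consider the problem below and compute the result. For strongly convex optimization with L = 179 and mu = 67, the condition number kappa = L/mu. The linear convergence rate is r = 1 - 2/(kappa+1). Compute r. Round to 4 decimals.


Step 1: Compute the condition number.
kappa = L/mu = 179/67 = 2.6716
Step 2: Compute the convergence rate.
r = 1 - 2/(kappa + 1) = 1 - 2*mu/(L + mu) = (L - mu)/(L + mu) = 112/246 = 0.4553


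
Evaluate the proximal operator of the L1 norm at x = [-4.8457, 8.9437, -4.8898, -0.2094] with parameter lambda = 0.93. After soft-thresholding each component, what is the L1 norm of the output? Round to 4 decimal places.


Soft-thresholding with lambda = 0.93:
prox(-4.8457) = sign(-4.8457)*max(|-4.8457| - 0.93, 0) = -3.9157
prox(8.9437) = sign(8.9437)*max(|8.9437| - 0.93, 0) = 8.0137
prox(-4.8898) = sign(-4.8898)*max(|-4.8898| - 0.93, 0) = -3.9598
prox(-0.2094) = sign(-0.2094)*max(|-0.2094| - 0.93, 0) = 0.0
prox(x) = [-3.9157, 8.0137, -3.9598, 0.0]
||prox(x)||_1 = 3.9157 + 8.0137 + 3.9598 + 0.0 = 15.8892


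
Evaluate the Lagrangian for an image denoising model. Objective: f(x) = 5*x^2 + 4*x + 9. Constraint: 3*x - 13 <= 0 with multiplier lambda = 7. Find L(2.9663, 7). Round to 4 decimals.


Step 1: Evaluate f(x).
f(2.9663) = 5*2.9663^2 + 4*2.9663 + 9 = 64.8599
Step 2: Evaluate g(x).
g(2.9663) = 3*2.9663 - 13 = -4.1011
Step 3: Compute Lagrangian.
L = 64.8599 + 7*-4.1011 = 36.1522


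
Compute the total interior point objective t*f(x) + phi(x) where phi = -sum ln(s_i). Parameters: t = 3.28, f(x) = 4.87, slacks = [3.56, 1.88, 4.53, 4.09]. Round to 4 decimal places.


Step 1: Compute log-barrier.
ln values: [1.2698, 0.6313, 1.5107, 1.4085]
phi = -(1.2698 + 0.6313 + 1.5107 + 1.4085) = -4.8203
Step 2: Compute augmented objective.
t*f(x) = 3.28*4.87 = 15.9736
Total = 15.9736 - 4.8203 = 11.1533


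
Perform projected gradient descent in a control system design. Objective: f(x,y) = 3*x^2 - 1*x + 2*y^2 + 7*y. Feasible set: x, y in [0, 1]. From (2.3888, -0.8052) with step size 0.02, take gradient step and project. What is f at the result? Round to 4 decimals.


Step 1: Compute gradient at (2.3888, -0.8052).
grad_x = 2*3*2.3888 - 1 = 13.3328
grad_y = 2*2*-0.8052 + 7 = 3.7792
Step 2: Gradient step.
x_raw = 2.3888 - 0.02*13.3328 = 2.1221
y_raw = -0.8052 - 0.02*3.7792 = -0.8808
Step 3: Project onto [0, 1].
x_proj = clip(2.1221) = 1.0
y_proj = clip(-0.8808) = 0.0
Step 4: Evaluate f.
f(1.0, 0.0) = 2.0


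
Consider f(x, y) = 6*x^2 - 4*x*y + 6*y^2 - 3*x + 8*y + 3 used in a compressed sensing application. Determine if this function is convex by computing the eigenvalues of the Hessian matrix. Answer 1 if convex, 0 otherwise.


The Hessian of f(x,y) = 6*x^2 - 4*x*y + 6*y^2 - 3*x + 8*y + 3 is:
H = [[12, -4], [-4, 12]]
Trace = 12 + 12 = 24
Determinant = 12*12 - (-4)^2 = 128
Discriminant = (24)^2 - 4*128 = 64.0
Eigenvalues: lambda_1 = 8.0, lambda_2 = 16.0
The function is convex.

1


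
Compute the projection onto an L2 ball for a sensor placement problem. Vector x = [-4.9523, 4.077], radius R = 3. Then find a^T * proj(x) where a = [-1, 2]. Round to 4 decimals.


Step 1: Compute ||x|| (intermediates to 6 decimals).
||x|| = sqrt((-4.9523)^2 + 4.077^2) = 6.414609
Step 2: Project.
Since ||x|| > R, scale = R/||x|| = 3/6.414609 = 0.467682, proj(x) = scale * x
proj(x) = [-2.316102, 1.90674]
Step 3: Dot product.
a^T * proj(x) = -1*(-2.316102) + 2*1.90674 = 6.1296


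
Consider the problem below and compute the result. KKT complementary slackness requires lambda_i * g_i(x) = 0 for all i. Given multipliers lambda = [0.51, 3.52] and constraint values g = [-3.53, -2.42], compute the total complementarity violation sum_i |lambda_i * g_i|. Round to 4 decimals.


KKT complementary slackness check:
lambda_1 * g_1 = 0.51 * -3.53 = -1.8003
lambda_2 * g_2 = 3.52 * -2.42 = -8.5184
Total violation = 1.8003 + 8.5184 = 10.3187


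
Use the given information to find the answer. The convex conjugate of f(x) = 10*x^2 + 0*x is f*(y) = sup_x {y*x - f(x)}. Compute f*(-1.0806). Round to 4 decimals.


f*(y) = sup_x {y*x - a*x^2 - b*x} = sup_x {(y-b)*x - a*x^2}
FOC: (y - b) - 2a*x = 0 => x* = (y - b)/(2a)
x* = (-1.0806 - 0)/(2*10) = -0.054
f*(-1.0806) = (y-b)^2/(4a) = (-1.0806 - 0)^2/(4*10)
= 1.1677/40 = 0.0292


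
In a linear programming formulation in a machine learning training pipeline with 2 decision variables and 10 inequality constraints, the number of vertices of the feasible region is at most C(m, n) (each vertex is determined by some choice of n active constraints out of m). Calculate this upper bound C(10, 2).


Each vertex corresponds to some choice of n active constraints out of m, so the number of vertices is at most C(m, n) = m! / (n!(m-n)!).
m = 10, n = 2
Numerator: 10 * 9
Denominator: 2! = 2
C(10, 2) = 45


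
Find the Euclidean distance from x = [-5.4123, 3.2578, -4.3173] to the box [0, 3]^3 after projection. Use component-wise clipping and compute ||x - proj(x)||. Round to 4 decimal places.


Project each component onto [0, 3].
clip(-5.4123) = 0.0, clip(3.2578) = 3.0, clip(-4.3173) = 0.0
Projection = [0.0, 3.0, 0.0]
Squared diffs: [29.293, 0.0665, 18.6391]
Distance = sqrt(47.9986) = 6.9281


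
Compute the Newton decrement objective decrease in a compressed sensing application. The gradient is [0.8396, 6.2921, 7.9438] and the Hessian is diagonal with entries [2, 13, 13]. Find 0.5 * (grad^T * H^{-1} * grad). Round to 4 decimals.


Step 1: H is diagonal, so H^(-1) * g = [0.4198, 0.484, 0.6111].
Step 2: g^T H^(-1) g = sum_i g_i^2 / H_ii
  = (0.8396)^2/2 + (6.2921)^2/13 + (7.9438)^2/13
  = 0.3525 + 3.0454 + 4.8542 = 8.252
Step 3: Objective decrease = 0.5 * g^T H^(-1) g = 4.126


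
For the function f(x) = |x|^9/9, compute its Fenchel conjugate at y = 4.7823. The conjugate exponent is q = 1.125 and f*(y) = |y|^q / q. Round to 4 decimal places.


The conjugate exponent q satisfies 1/p + 1/q = 1.
p = 9, so q = 9/(9 - 1) = 1.125
|y|^q = 4.7823^1.125 = 5.8156
f*(4.7823) = 5.8156 / 1.125 = 5.1694


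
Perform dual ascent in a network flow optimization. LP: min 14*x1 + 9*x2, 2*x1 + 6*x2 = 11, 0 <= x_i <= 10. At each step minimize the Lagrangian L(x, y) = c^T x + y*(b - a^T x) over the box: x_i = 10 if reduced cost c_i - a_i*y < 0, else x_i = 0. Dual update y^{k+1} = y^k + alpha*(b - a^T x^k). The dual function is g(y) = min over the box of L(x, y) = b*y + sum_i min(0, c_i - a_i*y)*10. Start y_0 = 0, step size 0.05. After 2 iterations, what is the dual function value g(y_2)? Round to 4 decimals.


Dual ascent for LP: min 14*x1 + 9*x2, 2*x1 + 6*x2 = 11, 0 <= x_i <= 10
Step 1: y^k = 0.0, reduced costs: (14.0, 9.0)
  x^k = (0.0, 0.0), subgradient = b - a^T x = 11.0
  y^{k+1} = 0.0 + 0.05*11.0 = 0.55
Step 2: y^k = 0.55, reduced costs: (12.9, 5.7)
  x^k = (0.0, 0.0), subgradient = b - a^T x = 11.0
  y^{k+1} = 0.55 + 0.05*11.0 = 1.1
Dual objective at y_2 = 1.1: reduced costs (11.8, 2.4), box minimizer x = (0.0, 0.0)
g(y_2) = b*y + (c1 - a1*y)*x1 + (c2 - a2*y)*x2 = 11*1.1 + 11.8*0.0 + 2.4*0.0 = 12.1 + 0.0 + 0.0 = 12.1


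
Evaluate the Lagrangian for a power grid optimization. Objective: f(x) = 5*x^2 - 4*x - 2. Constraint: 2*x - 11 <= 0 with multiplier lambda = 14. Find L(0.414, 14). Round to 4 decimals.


Step 1: Evaluate f(x).
f(0.414) = 5*0.414^2 - 4*0.414 - 2 = -2.799
Step 2: Evaluate g(x).
g(0.414) = 2*0.414 - 11 = -10.172
Step 3: Compute Lagrangian.
L = -2.799 + 14*-10.172 = -145.207


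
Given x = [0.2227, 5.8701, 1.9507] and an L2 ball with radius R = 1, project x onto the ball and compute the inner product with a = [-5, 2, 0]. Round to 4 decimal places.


Step 1: Compute ||x|| (intermediates to 6 decimals).
||x|| = sqrt(0.2227^2 + 5.8701^2 + 1.9507^2) = 6.189741
Step 2: Project.
Since ||x|| > R, scale = R/||x|| = 1/6.189741 = 0.161558, proj(x) = scale * x
proj(x) = [0.035979, 0.948362, 0.315151]
Step 3: Dot product.
a^T * proj(x) = -5*0.035979 + 2*0.948362 + 0*0.315151 = 1.7168


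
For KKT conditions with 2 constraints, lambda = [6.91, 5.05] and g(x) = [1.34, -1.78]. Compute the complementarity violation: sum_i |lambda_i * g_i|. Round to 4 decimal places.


KKT complementary slackness check:
lambda_1 * g_1 = 6.91 * 1.34 = 9.2594
lambda_2 * g_2 = 5.05 * -1.78 = -8.989
Total violation = 9.2594 + 8.989 = 18.2484


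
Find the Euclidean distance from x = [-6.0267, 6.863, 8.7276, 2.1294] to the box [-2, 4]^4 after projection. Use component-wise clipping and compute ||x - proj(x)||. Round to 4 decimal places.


Project each component onto [-2, 4].
clip(-6.0267) = -2.0, clip(6.863) = 4.0, clip(8.7276) = 4.0, clip(2.1294) = 2.1294
Projection = [-2.0, 4.0, 4.0, 2.1294]
Squared diffs: [16.2143, 8.1968, 22.3502, 0.0]
Distance = sqrt(46.7613) = 6.8382


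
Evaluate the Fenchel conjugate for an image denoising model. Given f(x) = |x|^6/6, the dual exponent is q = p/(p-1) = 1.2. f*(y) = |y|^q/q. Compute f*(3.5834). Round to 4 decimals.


The conjugate exponent q satisfies 1/p + 1/q = 1.
p = 6, so q = 6/(6 - 1) = 1.2
|y|^q = 3.5834^1.2 = 4.6255
f*(3.5834) = 4.6255 / 1.2 = 3.8545


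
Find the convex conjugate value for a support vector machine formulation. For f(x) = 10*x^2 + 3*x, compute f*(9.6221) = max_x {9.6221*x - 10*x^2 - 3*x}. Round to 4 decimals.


f*(y) = sup_x {y*x - a*x^2 - b*x} = sup_x {(y-b)*x - a*x^2}
FOC: (y - b) - 2a*x = 0 => x* = (y - b)/(2a)
x* = (9.6221 - 3)/(2*10) = 0.3311
f*(9.6221) = (y-b)^2/(4a) = (9.6221 - 3)^2/(4*10)
= 43.8522/40 = 1.0963


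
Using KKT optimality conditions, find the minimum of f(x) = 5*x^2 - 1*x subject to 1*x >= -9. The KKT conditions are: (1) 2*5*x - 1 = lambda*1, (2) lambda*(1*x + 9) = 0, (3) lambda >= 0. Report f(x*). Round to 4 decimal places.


Step 1: Try lambda = 0 (constraint inactive).
Stationarity: 2*5*x - 1 = 0
x* = 1/(2*5) = 0.1
Check constraint: 1*0.1 = 0.1 >= -9 -- satisfied.
Step 2: Compute optimal value.
f(x*) = 5*0.1^2 - 1*0.1 = -0.05


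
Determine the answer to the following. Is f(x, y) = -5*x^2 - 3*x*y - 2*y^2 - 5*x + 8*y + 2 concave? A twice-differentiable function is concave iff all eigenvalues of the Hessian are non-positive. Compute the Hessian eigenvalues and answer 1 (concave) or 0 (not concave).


The Hessian of f(x,y) = -5*x^2 - 3*x*y - 2*y^2 - 5*x + 8*y + 2 is:
H = [[-10, -3], [-3, -4]]
Trace = -10 - 4 = -14
Determinant = -10*-4 - (-3)^2 = 31
Discriminant = (-14)^2 - 4*31 = 72.0
Eigenvalues: lambda_1 = -11.2426, lambda_2 = -2.7574
The function is concave.

1


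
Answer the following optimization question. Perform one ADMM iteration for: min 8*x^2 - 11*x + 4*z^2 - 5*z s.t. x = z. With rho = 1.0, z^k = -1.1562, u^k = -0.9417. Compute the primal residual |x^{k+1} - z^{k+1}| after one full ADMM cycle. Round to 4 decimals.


ADMM iteration with rho = 1.0, z^k = -1.1562, u^k = -0.9417
Step 1: x-update.
Minimize 8*x^2 - 11*x + (1.0/2)*(x + 1.1562 - 0.9417)^2
FOC: (2*8 + 1.0)*x = 11 + 1.0*(-1.1562 + 0.9417)
x^{k+1} = 0.6344
Step 2: z-update.
Minimize 4*z^2 - 5*z + (1.0/2)*(0.6344 - z - 0.9417)^2
FOC: (2*4 + 1.0)*z = 5 + 1.0*(0.6344 - 0.9417)
z^{k+1} = 0.5214
Step 3: u-update.
u^{k+1} = -0.9417 + 0.6344 - 0.5214 = -0.8287
Step 4: Primal residual = |0.6344 - 0.5214| = 0.113


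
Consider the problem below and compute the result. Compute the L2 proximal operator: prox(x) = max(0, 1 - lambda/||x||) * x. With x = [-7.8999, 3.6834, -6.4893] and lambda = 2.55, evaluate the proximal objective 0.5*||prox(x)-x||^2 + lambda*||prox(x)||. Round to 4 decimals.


Step 1: Compute ||x||.
||x|| = 10.8668
Step 2: Compute scaling factor.
scale = max(0, 1 - 2.55/10.8668) = 0.7653
Step 3: prox(x) = [-6.0461, 2.8191, -4.9665]
||prox(x)|| = 8.3168
Step 4: Proximal objective.
0.5*||prox-x||^2 = 3.2513
lambda*||prox|| = 21.2078
Total = 24.459


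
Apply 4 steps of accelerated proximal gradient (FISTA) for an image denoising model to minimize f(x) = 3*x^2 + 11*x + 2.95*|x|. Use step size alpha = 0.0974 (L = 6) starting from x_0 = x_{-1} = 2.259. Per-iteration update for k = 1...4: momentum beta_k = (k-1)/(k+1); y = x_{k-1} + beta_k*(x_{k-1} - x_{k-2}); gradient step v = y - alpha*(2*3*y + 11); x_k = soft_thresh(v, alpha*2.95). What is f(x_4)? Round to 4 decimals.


FISTA on f(x) = 3*x^2 + 11*x + 2.95*|x|
L = 6, alpha = 0.0974
Iteration 1: beta = 0.0, y = 2.259 + 0.0*(2.259 - 2.259) = 2.259
  grad(y) = 24.554, v = y - alpha*grad = -0.1326
  prox(v) = soft_thresh(-0.1326, 0.2873) = 0.0
Iteration 2: beta = 0.3333, y = 0.0 + 0.3333*(0.0 - 2.259) = -0.753
  grad(y) = 6.482, v = y - alpha*grad = -1.3843
  prox(v) = soft_thresh(-1.3843, 0.2873) = -1.097
Iteration 3: beta = 0.5, y = -1.097 + 0.5*(-1.097 - 0.0) = -1.6455
  grad(y) = 1.1268, v = y - alpha*grad = -1.7553
  prox(v) = soft_thresh(-1.7553, 0.2873) = -1.468
Iteration 4: beta = 0.6, y = -1.468 + 0.6*(-1.468 + 1.097) = -1.6905
  grad(y) = 0.8569, v = y - alpha*grad = -1.774
  prox(v) = soft_thresh(-1.774, 0.2873) = -1.4866
f(x_4) = 3*(-1.4866)^2 + 11*(-1.4866) + 2.95*|-1.4866| = -5.3372


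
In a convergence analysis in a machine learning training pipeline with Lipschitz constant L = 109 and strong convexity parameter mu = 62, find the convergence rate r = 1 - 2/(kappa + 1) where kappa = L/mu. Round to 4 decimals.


Step 1: Compute the condition number.
kappa = L/mu = 109/62 = 1.7581
Step 2: Compute the convergence rate.
r = 1 - 2/(kappa + 1) = 1 - 2*mu/(L + mu) = (L - mu)/(L + mu) = 47/171 = 0.2749


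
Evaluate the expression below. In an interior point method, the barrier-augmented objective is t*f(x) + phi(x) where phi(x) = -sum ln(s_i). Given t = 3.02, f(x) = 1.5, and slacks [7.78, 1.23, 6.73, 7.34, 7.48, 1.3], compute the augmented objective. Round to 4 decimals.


Step 1: Compute log-barrier.
ln values: [2.0516, 0.207, 1.9066, 1.9933, 2.0122, 0.2624]
phi = -(2.0516 + 0.207 + 1.9066 + 1.9933 + 2.0122 + 0.2624) = -8.4331
Step 2: Compute augmented objective.
t*f(x) = 3.02*1.5 = 4.53
Total = 4.53 - 8.4331 = -3.9031


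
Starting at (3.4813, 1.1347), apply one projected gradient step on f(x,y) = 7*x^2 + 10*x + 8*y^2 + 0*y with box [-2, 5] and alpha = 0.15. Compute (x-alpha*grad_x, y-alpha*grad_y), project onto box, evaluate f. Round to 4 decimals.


Step 1: Compute gradient at (3.4813, 1.1347).
grad_x = 2*7*3.4813 + 10 = 58.7382
grad_y = 2*8*1.1347 + 0 = 18.1552
Step 2: Gradient step.
x_raw = 3.4813 - 0.15*58.7382 = -5.3294
y_raw = 1.1347 - 0.15*18.1552 = -1.5886
Step 3: Project onto [-2, 5].
x_proj = clip(-5.3294) = -2.0
y_proj = clip(-1.5886) = -1.5886
Step 4: Evaluate f.
f(-2.0, -1.5886) = 28.1887


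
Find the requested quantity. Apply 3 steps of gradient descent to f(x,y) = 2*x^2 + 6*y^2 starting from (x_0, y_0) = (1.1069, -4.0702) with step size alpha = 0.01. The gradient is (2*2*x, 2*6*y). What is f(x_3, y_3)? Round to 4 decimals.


Gradient descent on f(x,y) = 2*x^2 + 6*y^2.
Starting point: (1.1069, -4.0702), alpha = 0.01
Step 1: grad_x = 2*2*1.1069 = 4.4276, grad_y = 2*6*-4.0702 = -48.8424
  x_1 = 1.1069 - 0.01*4.4276 = 1.0626
  y_1 = -4.0702 - 0.01*-48.8424 = -3.5818
Step 2: grad_x = 2*2*1.0626 = 4.2505, grad_y = 2*6*-3.5818 = -42.9813
  x_2 = 1.0626 - 0.01*4.2505 = 1.0201
  y_2 = -3.5818 - 0.01*-42.9813 = -3.152
Step 3: grad_x = 2*2*1.0201 = 4.0805, grad_y = 2*6*-3.152 = -37.8236
  x_3 = 1.0201 - 0.01*4.0805 = 0.9793
  y_3 = -3.152 - 0.01*-37.8236 = -2.7737
f(0.9793, -2.7737) = 2*0.9793^2 + 6*(-2.7737)^2 = 48.0795


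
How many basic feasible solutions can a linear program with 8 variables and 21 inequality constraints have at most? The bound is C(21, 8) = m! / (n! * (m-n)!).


Each vertex corresponds to some choice of n active constraints out of m, so the number of vertices is at most C(m, n) = m! / (n!(m-n)!).
m = 21, n = 8
Numerator: 21 * 20 * 19 * 18 * 17 * 16 * 15 * 14
Denominator: 8! = 40320
C(21, 8) = 203490


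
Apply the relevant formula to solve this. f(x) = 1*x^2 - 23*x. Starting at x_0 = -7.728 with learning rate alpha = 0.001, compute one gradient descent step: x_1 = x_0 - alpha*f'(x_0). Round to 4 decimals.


We compute the gradient at x_0 and apply the update.
f'(x) = 2*x - 23
f'(-7.728) = 2*-7.728 - 23 = -38.456
x_1 = -7.728 - 0.001*-38.456 = -7.6895


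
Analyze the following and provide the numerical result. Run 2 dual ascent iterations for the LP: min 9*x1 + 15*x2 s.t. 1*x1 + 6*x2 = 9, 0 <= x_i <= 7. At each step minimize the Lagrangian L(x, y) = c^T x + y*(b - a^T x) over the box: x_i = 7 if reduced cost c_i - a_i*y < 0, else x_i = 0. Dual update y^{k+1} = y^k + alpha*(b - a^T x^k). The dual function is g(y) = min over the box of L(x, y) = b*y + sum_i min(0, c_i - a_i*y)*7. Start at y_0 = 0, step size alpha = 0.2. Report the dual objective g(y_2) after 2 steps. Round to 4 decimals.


Dual ascent for LP: min 9*x1 + 15*x2, 1*x1 + 6*x2 = 9, 0 <= x_i <= 7
Step 1: y^k = 0.0, reduced costs: (9.0, 15.0)
  x^k = (0.0, 0.0), subgradient = b - a^T x = 9.0
  y^{k+1} = 0.0 + 0.2*9.0 = 1.8
Step 2: y^k = 1.8, reduced costs: (7.2, 4.2)
  x^k = (0.0, 0.0), subgradient = b - a^T x = 9.0
  y^{k+1} = 1.8 + 0.2*9.0 = 3.6
Dual objective at y_2 = 3.6: reduced costs (5.4, -6.6), box minimizer x = (0.0, 7.0)
g(y_2) = b*y + (c1 - a1*y)*x1 + (c2 - a2*y)*x2 = 9*3.6 + 5.4*0.0 + (-6.6)*7.0 = 32.4 + 0.0 - 46.2 = -13.8


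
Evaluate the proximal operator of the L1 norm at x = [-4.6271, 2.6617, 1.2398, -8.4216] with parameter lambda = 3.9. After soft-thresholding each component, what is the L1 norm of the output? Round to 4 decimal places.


Soft-thresholding with lambda = 3.9:
prox(-4.6271) = sign(-4.6271)*max(|-4.6271| - 3.9, 0) = -0.7271
prox(2.6617) = sign(2.6617)*max(|2.6617| - 3.9, 0) = 0.0
prox(1.2398) = sign(1.2398)*max(|1.2398| - 3.9, 0) = 0.0
prox(-8.4216) = sign(-8.4216)*max(|-8.4216| - 3.9, 0) = -4.5216
prox(x) = [-0.7271, 0.0, 0.0, -4.5216]
||prox(x)||_1 = 0.7271 + 0.0 + 0.0 + 4.5216 = 5.2487


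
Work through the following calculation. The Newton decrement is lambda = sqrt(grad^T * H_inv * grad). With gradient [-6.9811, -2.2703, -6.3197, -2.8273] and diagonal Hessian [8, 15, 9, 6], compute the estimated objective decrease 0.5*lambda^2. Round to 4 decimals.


Step 1: H is diagonal, so H^(-1) * g = [-0.8726, -0.1514, -0.7022, -0.4712].
Step 2: g^T H^(-1) g = sum_i g_i^2 / H_ii
  = (-6.9811)^2/8 + (-2.2703)^2/15 + (-6.3197)^2/9 + (-2.8273)^2/6
  = 6.092 + 0.3436 + 4.4376 + 1.3323 = 12.2055
Step 3: Objective decrease = 0.5 * g^T H^(-1) g = 6.1027


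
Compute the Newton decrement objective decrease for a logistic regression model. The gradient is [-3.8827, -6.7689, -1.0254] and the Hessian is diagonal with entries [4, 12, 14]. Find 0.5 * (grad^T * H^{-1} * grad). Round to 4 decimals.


Step 1: H is diagonal, so H^(-1) * g = [-0.9707, -0.5641, -0.0732].
Step 2: g^T H^(-1) g = sum_i g_i^2 / H_ii
  = (-3.8827)^2/4 + (-6.7689)^2/12 + (-1.0254)^2/14
  = 3.7688 + 3.8182 + 0.0751 = 7.6621
Step 3: Objective decrease = 0.5 * g^T H^(-1) g = 3.8311


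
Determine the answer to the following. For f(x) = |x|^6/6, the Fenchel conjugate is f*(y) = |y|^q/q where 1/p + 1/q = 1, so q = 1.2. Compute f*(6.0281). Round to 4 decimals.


The conjugate exponent q satisfies 1/p + 1/q = 1.
p = 6, so q = 6/(6 - 1) = 1.2
|y|^q = 6.0281^1.2 = 8.6341
f*(6.0281) = 8.6341 / 1.2 = 7.1951


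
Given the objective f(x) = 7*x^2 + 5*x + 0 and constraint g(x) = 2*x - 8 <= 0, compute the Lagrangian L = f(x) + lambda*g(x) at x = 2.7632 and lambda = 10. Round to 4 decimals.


Step 1: Evaluate f(x).
f(2.7632) = 7*2.7632^2 + 5*2.7632 + 0 = 67.2629
Step 2: Evaluate g(x).
g(2.7632) = 2*2.7632 - 8 = -2.4736
Step 3: Compute Lagrangian.
L = 67.2629 + 10*-2.4736 = 42.5269


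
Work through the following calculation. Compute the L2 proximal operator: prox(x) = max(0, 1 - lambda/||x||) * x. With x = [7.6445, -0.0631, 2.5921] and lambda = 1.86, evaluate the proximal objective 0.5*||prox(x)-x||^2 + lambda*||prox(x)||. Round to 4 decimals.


Step 1: Compute ||x||.
||x|| = 8.0723
Step 2: Compute scaling factor.
scale = max(0, 1 - 1.86/8.0723) = 0.7696
Step 3: prox(x) = [5.8831, -0.0486, 1.9948]
||prox(x)|| = 6.2123
Step 4: Proximal objective.
0.5*||prox-x||^2 = 1.7298
lambda*||prox|| = 11.5549
Total = 13.2846


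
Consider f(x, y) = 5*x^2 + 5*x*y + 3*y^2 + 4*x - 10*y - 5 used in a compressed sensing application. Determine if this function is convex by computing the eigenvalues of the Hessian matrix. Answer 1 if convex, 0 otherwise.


The Hessian of f(x,y) = 5*x^2 + 5*x*y + 3*y^2 + 4*x - 10*y - 5 is:
H = [[10, 5], [5, 6]]
Trace = 10 + 6 = 16
Determinant = 10*6 - (5)^2 = 35
Discriminant = (16)^2 - 4*35 = 116.0
Eigenvalues: lambda_1 = 2.6148, lambda_2 = 13.3852
The function is convex.

1


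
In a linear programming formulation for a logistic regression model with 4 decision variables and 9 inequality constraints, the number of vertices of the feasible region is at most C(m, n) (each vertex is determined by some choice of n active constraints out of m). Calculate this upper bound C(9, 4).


Each vertex corresponds to some choice of n active constraints out of m, so the number of vertices is at most C(m, n) = m! / (n!(m-n)!).
m = 9, n = 4
Numerator: 9 * 8 * 7 * 6
Denominator: 4! = 24
C(9, 4) = 126


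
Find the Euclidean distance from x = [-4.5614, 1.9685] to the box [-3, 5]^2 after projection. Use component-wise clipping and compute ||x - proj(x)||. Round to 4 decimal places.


Project each component onto [-3, 5].
clip(-4.5614) = -3.0, clip(1.9685) = 1.9685
Projection = [-3.0, 1.9685]
Squared diffs: [2.438, 0.0]
Distance = sqrt(2.438) = 1.5614


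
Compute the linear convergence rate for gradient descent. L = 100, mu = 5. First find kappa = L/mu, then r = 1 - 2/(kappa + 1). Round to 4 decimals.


Step 1: Compute the condition number.
kappa = L/mu = 100/5 = 20.0
Step 2: Compute the convergence rate.
r = 1 - 2/(kappa + 1) = 1 - 2*mu/(L + mu) = (L - mu)/(L + mu) = 95/105 = 0.9048


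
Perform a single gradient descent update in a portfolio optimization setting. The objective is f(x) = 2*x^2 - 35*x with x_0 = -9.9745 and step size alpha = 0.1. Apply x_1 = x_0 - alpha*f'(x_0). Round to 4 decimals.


We compute the gradient at x_0 and apply the update.
f'(x) = 4*x - 35
f'(-9.9745) = 4*-9.9745 - 35 = -74.898
x_1 = -9.9745 - 0.1*-74.898 = -2.4847


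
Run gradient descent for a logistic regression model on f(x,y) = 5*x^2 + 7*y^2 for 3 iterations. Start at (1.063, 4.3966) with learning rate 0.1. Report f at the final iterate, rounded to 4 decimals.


Gradient descent on f(x,y) = 5*x^2 + 7*y^2.
Starting point: (1.063, 4.3966), alpha = 0.1
Step 1: grad_x = 2*5*1.063 = 10.63, grad_y = 2*7*4.3966 = 61.5524
  x_1 = 1.063 - 0.1*10.63 = 0.0
  y_1 = 4.3966 - 0.1*61.5524 = -1.7586
Step 2: grad_x = 2*5*0.0 = 0.0, grad_y = 2*7*-1.7586 = -24.621
  x_2 = 0.0 - 0.1*0.0 = 0.0
  y_2 = -1.7586 - 0.1*-24.621 = 0.7035
Step 3: grad_x = 2*5*0.0 = 0.0, grad_y = 2*7*0.7035 = 9.8484
  x_3 = 0.0 - 0.1*0.0 = 0.0
  y_3 = 0.7035 - 0.1*9.8484 = -0.2814
f(0.0, -0.2814) = 5*0.0^2 + 7*(-0.2814)^2 = 0.5542


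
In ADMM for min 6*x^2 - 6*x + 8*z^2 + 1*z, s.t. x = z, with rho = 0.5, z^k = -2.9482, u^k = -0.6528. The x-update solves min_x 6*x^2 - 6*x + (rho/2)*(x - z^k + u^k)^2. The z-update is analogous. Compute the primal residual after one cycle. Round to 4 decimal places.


ADMM iteration with rho = 0.5, z^k = -2.9482, u^k = -0.6528
Step 1: x-update.
Minimize 6*x^2 - 6*x + (0.5/2)*(x + 2.9482 - 0.6528)^2
FOC: (2*6 + 0.5)*x = 6 + 0.5*(-2.9482 + 0.6528)
x^{k+1} = 0.3882
Step 2: z-update.
Minimize 8*z^2 + 1*z + (0.5/2)*(0.3882 - z - 0.6528)^2
FOC: (2*8 + 0.5)*z = -1 + 0.5*(0.3882 - 0.6528)
z^{k+1} = -0.0686
Step 3: u-update.
u^{k+1} = -0.6528 + 0.3882 + 0.0686 = -0.196
Step 4: Primal residual = |0.3882 + 0.0686| = 0.4568


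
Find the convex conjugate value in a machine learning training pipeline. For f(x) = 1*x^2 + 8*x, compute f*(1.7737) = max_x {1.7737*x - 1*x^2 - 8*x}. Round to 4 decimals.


f*(y) = sup_x {y*x - a*x^2 - b*x} = sup_x {(y-b)*x - a*x^2}
FOC: (y - b) - 2a*x = 0 => x* = (y - b)/(2a)
x* = (1.7737 - 8)/(2*1) = -3.1132
f*(1.7737) = (y-b)^2/(4a) = (1.7737 - 8)^2/(4*1)
= 38.7668/4 = 9.6917


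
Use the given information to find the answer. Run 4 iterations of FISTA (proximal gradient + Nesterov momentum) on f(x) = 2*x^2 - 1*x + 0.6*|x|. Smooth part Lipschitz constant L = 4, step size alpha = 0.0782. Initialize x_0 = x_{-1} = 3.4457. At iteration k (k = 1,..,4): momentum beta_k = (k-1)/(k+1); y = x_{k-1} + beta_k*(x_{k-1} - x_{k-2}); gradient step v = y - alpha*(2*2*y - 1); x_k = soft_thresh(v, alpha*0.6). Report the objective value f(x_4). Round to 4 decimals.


FISTA on f(x) = 2*x^2 - 1*x + 0.6*|x|
L = 4, alpha = 0.0782
Iteration 1: beta = 0.0, y = 3.4457 + 0.0*(3.4457 - 3.4457) = 3.4457
  grad(y) = 12.7828, v = y - alpha*grad = 2.4461
  prox(v) = soft_thresh(2.4461, 0.0469) = 2.3992
Iteration 2: beta = 0.3333, y = 2.3992 + 0.3333*(2.3992 - 3.4457) = 2.0503
  grad(y) = 7.2013, v = y - alpha*grad = 1.4872
  prox(v) = soft_thresh(1.4872, 0.0469) = 1.4403
Iteration 3: beta = 0.5, y = 1.4403 + 0.5*(1.4403 - 2.3992) = 0.9608
  grad(y) = 2.8432, v = y - alpha*grad = 0.7385
  prox(v) = soft_thresh(0.7385, 0.0469) = 0.6915
Iteration 4: beta = 0.6, y = 0.6915 + 0.6*(0.6915 - 1.4403) = 0.2423
  grad(y) = -0.0307, v = y - alpha*grad = 0.2447
  prox(v) = soft_thresh(0.2447, 0.0469) = 0.1978
f(x_4) = 2*0.1978^2 - 1*0.1978 + 0.6*|0.1978| = -0.0009


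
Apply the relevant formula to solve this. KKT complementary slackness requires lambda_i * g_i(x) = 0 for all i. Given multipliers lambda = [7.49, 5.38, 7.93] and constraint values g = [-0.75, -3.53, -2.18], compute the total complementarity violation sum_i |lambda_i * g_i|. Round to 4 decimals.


KKT complementary slackness check:
lambda_1 * g_1 = 7.49 * -0.75 = -5.6175
lambda_2 * g_2 = 5.38 * -3.53 = -18.9914
lambda_3 * g_3 = 7.93 * -2.18 = -17.2874
Total violation = 5.6175 + 18.9914 + 17.2874 = 41.8963


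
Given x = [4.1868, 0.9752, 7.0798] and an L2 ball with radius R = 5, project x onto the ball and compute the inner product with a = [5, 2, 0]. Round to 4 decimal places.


Step 1: Compute ||x|| (intermediates to 6 decimals).
||x|| = sqrt(4.1868^2 + 0.9752^2 + 7.0798^2) = 8.282746
Step 2: Project.
Since ||x|| > R, scale = R/||x|| = 5/8.282746 = 0.603665, proj(x) = scale * x
proj(x) = [2.527425, 0.588694, 4.273827]
Step 3: Dot product.
a^T * proj(x) = 5*2.527425 + 2*0.588694 + 0*4.273827 = 13.8145


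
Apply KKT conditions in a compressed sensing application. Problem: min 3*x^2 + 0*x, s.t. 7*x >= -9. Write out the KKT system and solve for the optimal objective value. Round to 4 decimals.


Step 1: Try lambda = 0 (constraint inactive).
Stationarity: 2*3*x + 0 = 0
x* = 0/(2*3) = 0.0
Check constraint: 7*0.0 = 0.0 >= -9 -- satisfied.
Step 2: Compute optimal value.
f(x*) = 3*0.0^2 + 0*0.0 = 0.0


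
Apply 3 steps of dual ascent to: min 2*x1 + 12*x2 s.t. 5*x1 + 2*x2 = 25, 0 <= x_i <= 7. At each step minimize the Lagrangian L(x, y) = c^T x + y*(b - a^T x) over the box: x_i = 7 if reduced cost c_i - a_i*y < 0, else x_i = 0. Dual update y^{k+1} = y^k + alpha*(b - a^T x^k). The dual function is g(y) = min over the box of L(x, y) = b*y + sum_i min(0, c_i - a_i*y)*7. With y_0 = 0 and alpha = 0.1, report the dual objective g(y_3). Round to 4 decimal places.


Dual ascent for LP: min 2*x1 + 12*x2, 5*x1 + 2*x2 = 25, 0 <= x_i <= 7
Step 1: y^k = 0.0, reduced costs: (2.0, 12.0)
  x^k = (0.0, 0.0), subgradient = b - a^T x = 25.0
  y^{k+1} = 0.0 + 0.1*25.0 = 2.5
Step 2: y^k = 2.5, reduced costs: (-10.5, 7.0)
  x^k = (7.0, 0.0), subgradient = b - a^T x = -10.0
  y^{k+1} = 2.5 + 0.1*-10.0 = 1.5
Step 3: y^k = 1.5, reduced costs: (-5.5, 9.0)
  x^k = (7.0, 0.0), subgradient = b - a^T x = -10.0
  y^{k+1} = 1.5 + 0.1*-10.0 = 0.5
Dual objective at y_3 = 0.5: reduced costs (-0.5, 11.0), box minimizer x = (7.0, 0.0)
g(y_3) = b*y + (c1 - a1*y)*x1 + (c2 - a2*y)*x2 = 25*0.5 + (-0.5)*7.0 + 11.0*0.0 = 12.5 - 3.5 + 0.0 = 9.0


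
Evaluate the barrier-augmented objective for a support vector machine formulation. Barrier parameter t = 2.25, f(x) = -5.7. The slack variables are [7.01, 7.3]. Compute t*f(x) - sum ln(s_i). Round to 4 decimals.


Step 1: Compute log-barrier.
ln values: [1.9473, 1.9879]
phi = -(1.9473 + 1.9879) = -3.9352
Step 2: Compute augmented objective.
t*f(x) = 2.25*-5.7 = -12.825
Total = -12.825 - 3.9352 = -16.7602


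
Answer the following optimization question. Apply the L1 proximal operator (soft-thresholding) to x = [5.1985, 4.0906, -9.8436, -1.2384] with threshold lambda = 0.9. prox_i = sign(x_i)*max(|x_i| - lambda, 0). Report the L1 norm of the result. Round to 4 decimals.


Soft-thresholding with lambda = 0.9:
prox(5.1985) = sign(5.1985)*max(|5.1985| - 0.9, 0) = 4.2985
prox(4.0906) = sign(4.0906)*max(|4.0906| - 0.9, 0) = 3.1906
prox(-9.8436) = sign(-9.8436)*max(|-9.8436| - 0.9, 0) = -8.9436
prox(-1.2384) = sign(-1.2384)*max(|-1.2384| - 0.9, 0) = -0.3384
prox(x) = [4.2985, 3.1906, -8.9436, -0.3384]
||prox(x)||_1 = 4.2985 + 3.1906 + 8.9436 + 0.3384 = 16.7711


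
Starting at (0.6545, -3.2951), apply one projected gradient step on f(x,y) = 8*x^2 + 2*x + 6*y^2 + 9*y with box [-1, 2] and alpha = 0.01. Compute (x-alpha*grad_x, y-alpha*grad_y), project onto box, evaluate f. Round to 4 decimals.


Step 1: Compute gradient at (0.6545, -3.2951).
grad_x = 2*8*0.6545 + 2 = 12.472
grad_y = 2*6*-3.2951 + 9 = -30.5412
Step 2: Gradient step.
x_raw = 0.6545 - 0.01*12.472 = 0.5298
y_raw = -3.2951 - 0.01*-30.5412 = -2.9897
Step 3: Project onto [-1, 2].
x_proj = clip(0.5298) = 0.5298
y_proj = clip(-2.9897) = -1.0
Step 4: Evaluate f.
f(0.5298, -1.0) = 0.3049


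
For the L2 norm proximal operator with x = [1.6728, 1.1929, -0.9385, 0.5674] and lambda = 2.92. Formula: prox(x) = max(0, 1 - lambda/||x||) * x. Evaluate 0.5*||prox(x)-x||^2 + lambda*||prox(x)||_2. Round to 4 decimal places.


Step 1: Compute ||x||.
||x|| = 2.3289
Step 2: Compute scaling factor.
scale = max(0, 1 - 2.92/2.3289) = 0.0
Step 3: prox(x) = [0.0, 0.0, -0.0, 0.0]
||prox(x)|| = 0.0
Step 4: Proximal objective.
0.5*||prox-x||^2 = 2.712
lambda*||prox|| = 0.0
Total = 2.712


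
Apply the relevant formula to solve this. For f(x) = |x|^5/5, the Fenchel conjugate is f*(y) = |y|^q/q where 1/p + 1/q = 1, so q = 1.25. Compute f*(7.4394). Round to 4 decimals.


The conjugate exponent q satisfies 1/p + 1/q = 1.
p = 5, so q = 5/(5 - 1) = 1.25
|y|^q = 7.4394^1.25 = 12.2863
f*(7.4394) = 12.2863 / 1.25 = 9.8291


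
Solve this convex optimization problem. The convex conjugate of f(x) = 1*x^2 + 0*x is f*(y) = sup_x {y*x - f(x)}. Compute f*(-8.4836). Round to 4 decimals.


f*(y) = sup_x {y*x - a*x^2 - b*x} = sup_x {(y-b)*x - a*x^2}
FOC: (y - b) - 2a*x = 0 => x* = (y - b)/(2a)
x* = (-8.4836 - 0)/(2*1) = -4.2418
f*(-8.4836) = (y-b)^2/(4a) = (-8.4836 - 0)^2/(4*1)
= 71.9715/4 = 17.9929
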